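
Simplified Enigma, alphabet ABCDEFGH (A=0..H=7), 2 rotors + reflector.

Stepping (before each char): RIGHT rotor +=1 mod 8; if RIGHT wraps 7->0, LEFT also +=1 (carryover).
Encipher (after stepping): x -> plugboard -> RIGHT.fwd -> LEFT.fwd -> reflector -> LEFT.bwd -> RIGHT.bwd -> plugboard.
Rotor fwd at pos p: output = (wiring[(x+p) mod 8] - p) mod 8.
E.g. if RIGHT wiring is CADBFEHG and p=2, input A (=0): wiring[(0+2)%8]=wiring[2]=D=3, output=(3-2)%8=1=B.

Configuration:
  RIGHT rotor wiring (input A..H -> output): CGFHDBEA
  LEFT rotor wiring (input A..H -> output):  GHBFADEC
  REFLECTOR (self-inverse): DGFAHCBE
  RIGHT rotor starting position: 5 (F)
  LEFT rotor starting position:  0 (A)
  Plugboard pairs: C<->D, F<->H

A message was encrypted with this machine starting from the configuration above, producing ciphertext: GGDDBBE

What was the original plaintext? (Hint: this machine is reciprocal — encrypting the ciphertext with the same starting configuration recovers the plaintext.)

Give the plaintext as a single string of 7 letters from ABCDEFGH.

Answer: DEHEDDD

Derivation:
Char 1 ('G'): step: R->6, L=0; G->plug->G->R->F->L->D->refl->A->L'->E->R'->C->plug->D
Char 2 ('G'): step: R->7, L=0; G->plug->G->R->C->L->B->refl->G->L'->A->R'->E->plug->E
Char 3 ('D'): step: R->0, L->1 (L advanced); D->plug->C->R->F->L->D->refl->A->L'->B->R'->F->plug->H
Char 4 ('D'): step: R->1, L=1; D->plug->C->R->G->L->B->refl->G->L'->A->R'->E->plug->E
Char 5 ('B'): step: R->2, L=1; B->plug->B->R->F->L->D->refl->A->L'->B->R'->C->plug->D
Char 6 ('B'): step: R->3, L=1; B->plug->B->R->A->L->G->refl->B->L'->G->R'->C->plug->D
Char 7 ('E'): step: R->4, L=1; E->plug->E->R->G->L->B->refl->G->L'->A->R'->C->plug->D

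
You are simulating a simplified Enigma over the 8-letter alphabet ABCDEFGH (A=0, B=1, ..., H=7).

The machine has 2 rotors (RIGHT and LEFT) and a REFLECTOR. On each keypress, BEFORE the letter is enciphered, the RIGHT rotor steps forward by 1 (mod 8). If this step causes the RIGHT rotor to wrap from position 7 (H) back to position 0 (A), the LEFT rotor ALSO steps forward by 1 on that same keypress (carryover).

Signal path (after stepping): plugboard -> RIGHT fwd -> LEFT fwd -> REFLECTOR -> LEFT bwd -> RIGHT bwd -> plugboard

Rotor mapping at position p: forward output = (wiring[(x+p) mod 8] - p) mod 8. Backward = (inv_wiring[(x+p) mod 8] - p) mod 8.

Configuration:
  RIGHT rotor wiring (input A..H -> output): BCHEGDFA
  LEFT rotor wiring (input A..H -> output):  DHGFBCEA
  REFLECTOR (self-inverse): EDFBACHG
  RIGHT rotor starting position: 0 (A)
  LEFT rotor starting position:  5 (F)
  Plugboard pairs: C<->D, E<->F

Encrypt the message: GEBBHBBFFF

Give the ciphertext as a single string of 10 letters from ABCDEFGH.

Answer: BGAEDHFEAE

Derivation:
Char 1 ('G'): step: R->1, L=5; G->plug->G->R->H->L->E->refl->A->L'->G->R'->B->plug->B
Char 2 ('E'): step: R->2, L=5; E->plug->F->R->G->L->A->refl->E->L'->H->R'->G->plug->G
Char 3 ('B'): step: R->3, L=5; B->plug->B->R->D->L->G->refl->H->L'->B->R'->A->plug->A
Char 4 ('B'): step: R->4, L=5; B->plug->B->R->H->L->E->refl->A->L'->G->R'->F->plug->E
Char 5 ('H'): step: R->5, L=5; H->plug->H->R->B->L->H->refl->G->L'->D->R'->C->plug->D
Char 6 ('B'): step: R->6, L=5; B->plug->B->R->C->L->D->refl->B->L'->F->R'->H->plug->H
Char 7 ('B'): step: R->7, L=5; B->plug->B->R->C->L->D->refl->B->L'->F->R'->E->plug->F
Char 8 ('F'): step: R->0, L->6 (L advanced); F->plug->E->R->G->L->D->refl->B->L'->D->R'->F->plug->E
Char 9 ('F'): step: R->1, L=6; F->plug->E->R->C->L->F->refl->C->L'->B->R'->A->plug->A
Char 10 ('F'): step: R->2, L=6; F->plug->E->R->D->L->B->refl->D->L'->G->R'->F->plug->E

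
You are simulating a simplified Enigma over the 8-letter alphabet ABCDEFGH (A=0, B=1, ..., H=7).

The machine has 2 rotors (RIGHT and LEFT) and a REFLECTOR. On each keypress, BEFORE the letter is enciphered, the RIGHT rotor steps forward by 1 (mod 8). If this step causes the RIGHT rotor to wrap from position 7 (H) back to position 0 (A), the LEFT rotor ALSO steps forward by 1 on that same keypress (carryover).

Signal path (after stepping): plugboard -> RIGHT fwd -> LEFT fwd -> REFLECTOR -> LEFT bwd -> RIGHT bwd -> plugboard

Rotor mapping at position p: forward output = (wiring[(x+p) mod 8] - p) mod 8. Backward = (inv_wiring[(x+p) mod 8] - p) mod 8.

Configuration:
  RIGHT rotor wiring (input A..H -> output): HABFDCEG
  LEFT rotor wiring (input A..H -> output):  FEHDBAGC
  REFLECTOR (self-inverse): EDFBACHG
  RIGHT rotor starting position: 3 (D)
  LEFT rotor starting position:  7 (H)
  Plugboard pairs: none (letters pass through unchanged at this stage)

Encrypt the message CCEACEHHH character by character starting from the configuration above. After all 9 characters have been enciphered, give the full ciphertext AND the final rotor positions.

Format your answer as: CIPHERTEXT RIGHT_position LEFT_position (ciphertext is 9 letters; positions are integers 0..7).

Char 1 ('C'): step: R->4, L=7; C->plug->C->R->A->L->D->refl->B->L'->G->R'->B->plug->B
Char 2 ('C'): step: R->5, L=7; C->plug->C->R->B->L->G->refl->H->L'->H->R'->B->plug->B
Char 3 ('E'): step: R->6, L=7; E->plug->E->R->D->L->A->refl->E->L'->E->R'->H->plug->H
Char 4 ('A'): step: R->7, L=7; A->plug->A->R->H->L->H->refl->G->L'->B->R'->C->plug->C
Char 5 ('C'): step: R->0, L->0 (L advanced); C->plug->C->R->B->L->E->refl->A->L'->F->R'->D->plug->D
Char 6 ('E'): step: R->1, L=0; E->plug->E->R->B->L->E->refl->A->L'->F->R'->G->plug->G
Char 7 ('H'): step: R->2, L=0; H->plug->H->R->G->L->G->refl->H->L'->C->R'->E->plug->E
Char 8 ('H'): step: R->3, L=0; H->plug->H->R->G->L->G->refl->H->L'->C->R'->A->plug->A
Char 9 ('H'): step: R->4, L=0; H->plug->H->R->B->L->E->refl->A->L'->F->R'->G->plug->G
Final: ciphertext=BBHCDGEAG, RIGHT=4, LEFT=0

Answer: BBHCDGEAG 4 0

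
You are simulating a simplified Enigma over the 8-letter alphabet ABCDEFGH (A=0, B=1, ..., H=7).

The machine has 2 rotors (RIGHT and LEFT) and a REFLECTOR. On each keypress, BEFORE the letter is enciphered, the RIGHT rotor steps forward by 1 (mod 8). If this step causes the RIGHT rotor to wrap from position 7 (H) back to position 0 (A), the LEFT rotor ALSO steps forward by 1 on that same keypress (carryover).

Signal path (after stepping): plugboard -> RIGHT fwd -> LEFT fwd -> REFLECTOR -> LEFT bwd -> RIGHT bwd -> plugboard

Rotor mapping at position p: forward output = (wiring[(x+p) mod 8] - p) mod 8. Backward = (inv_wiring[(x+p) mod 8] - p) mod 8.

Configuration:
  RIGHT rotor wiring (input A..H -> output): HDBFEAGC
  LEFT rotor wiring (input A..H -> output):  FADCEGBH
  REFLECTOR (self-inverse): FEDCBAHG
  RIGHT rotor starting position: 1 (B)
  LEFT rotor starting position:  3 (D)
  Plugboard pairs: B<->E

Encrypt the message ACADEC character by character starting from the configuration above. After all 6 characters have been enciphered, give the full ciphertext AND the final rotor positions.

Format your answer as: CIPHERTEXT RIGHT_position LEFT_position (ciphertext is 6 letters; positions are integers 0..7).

Char 1 ('A'): step: R->2, L=3; A->plug->A->R->H->L->A->refl->F->L'->G->R'->D->plug->D
Char 2 ('C'): step: R->3, L=3; C->plug->C->R->F->L->C->refl->D->L'->C->R'->A->plug->A
Char 3 ('A'): step: R->4, L=3; A->plug->A->R->A->L->H->refl->G->L'->D->R'->E->plug->B
Char 4 ('D'): step: R->5, L=3; D->plug->D->R->C->L->D->refl->C->L'->F->R'->C->plug->C
Char 5 ('E'): step: R->6, L=3; E->plug->B->R->E->L->E->refl->B->L'->B->R'->C->plug->C
Char 6 ('C'): step: R->7, L=3; C->plug->C->R->E->L->E->refl->B->L'->B->R'->G->plug->G
Final: ciphertext=DABCCG, RIGHT=7, LEFT=3

Answer: DABCCG 7 3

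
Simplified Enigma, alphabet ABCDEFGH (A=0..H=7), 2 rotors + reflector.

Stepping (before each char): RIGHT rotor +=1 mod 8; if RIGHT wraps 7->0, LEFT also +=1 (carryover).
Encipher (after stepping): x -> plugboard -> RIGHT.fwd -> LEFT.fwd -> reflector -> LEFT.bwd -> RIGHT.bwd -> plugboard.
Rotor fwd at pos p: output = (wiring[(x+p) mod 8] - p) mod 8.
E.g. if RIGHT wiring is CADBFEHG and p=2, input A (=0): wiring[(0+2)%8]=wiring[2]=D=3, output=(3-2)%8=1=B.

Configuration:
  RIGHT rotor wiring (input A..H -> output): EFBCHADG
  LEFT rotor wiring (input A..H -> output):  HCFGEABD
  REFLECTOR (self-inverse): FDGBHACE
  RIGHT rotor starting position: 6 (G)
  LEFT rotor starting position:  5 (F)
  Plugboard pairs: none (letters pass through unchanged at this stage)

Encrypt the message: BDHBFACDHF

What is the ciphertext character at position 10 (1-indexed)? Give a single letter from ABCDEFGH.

Char 1 ('B'): step: R->7, L=5; B->plug->B->R->F->L->A->refl->F->L'->E->R'->H->plug->H
Char 2 ('D'): step: R->0, L->6 (L advanced); D->plug->D->R->C->L->B->refl->D->L'->A->R'->F->plug->F
Char 3 ('H'): step: R->1, L=6; H->plug->H->R->D->L->E->refl->H->L'->E->R'->A->plug->A
Char 4 ('B'): step: R->2, L=6; B->plug->B->R->A->L->D->refl->B->L'->C->R'->G->plug->G
Char 5 ('F'): step: R->3, L=6; F->plug->F->R->B->L->F->refl->A->L'->F->R'->C->plug->C
Char 6 ('A'): step: R->4, L=6; A->plug->A->R->D->L->E->refl->H->L'->E->R'->B->plug->B
Char 7 ('C'): step: R->5, L=6; C->plug->C->R->B->L->F->refl->A->L'->F->R'->G->plug->G
Char 8 ('D'): step: R->6, L=6; D->plug->D->R->H->L->C->refl->G->L'->G->R'->C->plug->C
Char 9 ('H'): step: R->7, L=6; H->plug->H->R->E->L->H->refl->E->L'->D->R'->E->plug->E
Char 10 ('F'): step: R->0, L->7 (L advanced); F->plug->F->R->A->L->E->refl->H->L'->E->R'->A->plug->A

A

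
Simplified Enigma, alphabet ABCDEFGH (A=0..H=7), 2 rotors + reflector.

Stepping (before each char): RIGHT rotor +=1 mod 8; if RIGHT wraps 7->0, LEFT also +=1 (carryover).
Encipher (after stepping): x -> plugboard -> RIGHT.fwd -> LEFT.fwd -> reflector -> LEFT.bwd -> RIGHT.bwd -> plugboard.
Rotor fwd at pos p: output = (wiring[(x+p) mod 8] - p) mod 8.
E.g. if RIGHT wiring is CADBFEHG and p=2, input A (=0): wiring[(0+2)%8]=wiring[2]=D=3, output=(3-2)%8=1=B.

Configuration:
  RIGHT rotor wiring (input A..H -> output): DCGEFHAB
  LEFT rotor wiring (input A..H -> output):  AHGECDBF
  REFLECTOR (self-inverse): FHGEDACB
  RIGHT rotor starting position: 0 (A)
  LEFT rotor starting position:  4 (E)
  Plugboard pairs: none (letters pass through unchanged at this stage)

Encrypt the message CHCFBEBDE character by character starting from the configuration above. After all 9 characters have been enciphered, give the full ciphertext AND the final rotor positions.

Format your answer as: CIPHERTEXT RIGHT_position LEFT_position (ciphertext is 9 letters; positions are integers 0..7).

Char 1 ('C'): step: R->1, L=4; C->plug->C->R->D->L->B->refl->H->L'->B->R'->A->plug->A
Char 2 ('H'): step: R->2, L=4; H->plug->H->R->A->L->G->refl->C->L'->G->R'->E->plug->E
Char 3 ('C'): step: R->3, L=4; C->plug->C->R->E->L->E->refl->D->L'->F->R'->D->plug->D
Char 4 ('F'): step: R->4, L=4; F->plug->F->R->G->L->C->refl->G->L'->A->R'->H->plug->H
Char 5 ('B'): step: R->5, L=4; B->plug->B->R->D->L->B->refl->H->L'->B->R'->F->plug->F
Char 6 ('E'): step: R->6, L=4; E->plug->E->R->A->L->G->refl->C->L'->G->R'->F->plug->F
Char 7 ('B'): step: R->7, L=4; B->plug->B->R->E->L->E->refl->D->L'->F->R'->E->plug->E
Char 8 ('D'): step: R->0, L->5 (L advanced); D->plug->D->R->E->L->C->refl->G->L'->A->R'->G->plug->G
Char 9 ('E'): step: R->1, L=5; E->plug->E->R->G->L->H->refl->B->L'->F->R'->B->plug->B
Final: ciphertext=AEDHFFEGB, RIGHT=1, LEFT=5

Answer: AEDHFFEGB 1 5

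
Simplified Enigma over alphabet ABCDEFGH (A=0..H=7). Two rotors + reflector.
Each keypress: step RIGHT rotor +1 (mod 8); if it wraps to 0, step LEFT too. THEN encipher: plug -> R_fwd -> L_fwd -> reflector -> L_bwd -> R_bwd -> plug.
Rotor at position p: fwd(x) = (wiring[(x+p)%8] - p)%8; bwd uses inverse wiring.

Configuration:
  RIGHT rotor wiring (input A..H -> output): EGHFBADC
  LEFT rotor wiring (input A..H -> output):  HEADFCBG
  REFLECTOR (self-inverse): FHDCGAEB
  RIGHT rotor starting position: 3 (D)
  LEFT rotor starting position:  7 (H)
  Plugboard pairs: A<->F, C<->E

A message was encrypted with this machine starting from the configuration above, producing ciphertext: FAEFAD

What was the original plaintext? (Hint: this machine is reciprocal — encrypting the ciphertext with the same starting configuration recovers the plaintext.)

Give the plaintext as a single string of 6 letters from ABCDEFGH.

Char 1 ('F'): step: R->4, L=7; F->plug->A->R->F->L->G->refl->E->L'->E->R'->B->plug->B
Char 2 ('A'): step: R->5, L=7; A->plug->F->R->C->L->F->refl->A->L'->B->R'->E->plug->C
Char 3 ('E'): step: R->6, L=7; E->plug->C->R->G->L->D->refl->C->L'->H->R'->F->plug->A
Char 4 ('F'): step: R->7, L=7; F->plug->A->R->D->L->B->refl->H->L'->A->R'->D->plug->D
Char 5 ('A'): step: R->0, L->0 (L advanced); A->plug->F->R->A->L->H->refl->B->L'->G->R'->B->plug->B
Char 6 ('D'): step: R->1, L=0; D->plug->D->R->A->L->H->refl->B->L'->G->R'->B->plug->B

Answer: BCADBB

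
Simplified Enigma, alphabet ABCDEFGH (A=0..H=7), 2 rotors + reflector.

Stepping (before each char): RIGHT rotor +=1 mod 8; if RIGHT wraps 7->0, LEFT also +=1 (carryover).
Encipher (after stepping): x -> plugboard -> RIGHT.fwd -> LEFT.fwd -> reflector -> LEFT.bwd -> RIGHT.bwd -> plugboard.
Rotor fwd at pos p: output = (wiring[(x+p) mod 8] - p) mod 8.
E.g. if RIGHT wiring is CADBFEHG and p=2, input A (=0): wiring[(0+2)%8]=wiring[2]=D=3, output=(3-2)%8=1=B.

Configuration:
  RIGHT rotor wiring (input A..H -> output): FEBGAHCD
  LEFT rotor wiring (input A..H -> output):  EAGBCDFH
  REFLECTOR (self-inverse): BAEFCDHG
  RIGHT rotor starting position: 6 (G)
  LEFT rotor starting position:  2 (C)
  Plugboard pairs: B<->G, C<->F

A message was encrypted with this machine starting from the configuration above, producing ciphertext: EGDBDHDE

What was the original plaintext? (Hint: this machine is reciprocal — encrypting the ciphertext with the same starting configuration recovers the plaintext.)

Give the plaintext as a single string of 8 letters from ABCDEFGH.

Answer: CHEGHBBA

Derivation:
Char 1 ('E'): step: R->7, L=2; E->plug->E->R->H->L->G->refl->H->L'->B->R'->F->plug->C
Char 2 ('G'): step: R->0, L->3 (L advanced); G->plug->B->R->E->L->E->refl->C->L'->D->R'->H->plug->H
Char 3 ('D'): step: R->1, L=3; D->plug->D->R->H->L->D->refl->F->L'->G->R'->E->plug->E
Char 4 ('B'): step: R->2, L=3; B->plug->G->R->D->L->C->refl->E->L'->E->R'->B->plug->G
Char 5 ('D'): step: R->3, L=3; D->plug->D->R->H->L->D->refl->F->L'->G->R'->H->plug->H
Char 6 ('H'): step: R->4, L=3; H->plug->H->R->C->L->A->refl->B->L'->F->R'->G->plug->B
Char 7 ('D'): step: R->5, L=3; D->plug->D->R->A->L->G->refl->H->L'->B->R'->G->plug->B
Char 8 ('E'): step: R->6, L=3; E->plug->E->R->D->L->C->refl->E->L'->E->R'->A->plug->A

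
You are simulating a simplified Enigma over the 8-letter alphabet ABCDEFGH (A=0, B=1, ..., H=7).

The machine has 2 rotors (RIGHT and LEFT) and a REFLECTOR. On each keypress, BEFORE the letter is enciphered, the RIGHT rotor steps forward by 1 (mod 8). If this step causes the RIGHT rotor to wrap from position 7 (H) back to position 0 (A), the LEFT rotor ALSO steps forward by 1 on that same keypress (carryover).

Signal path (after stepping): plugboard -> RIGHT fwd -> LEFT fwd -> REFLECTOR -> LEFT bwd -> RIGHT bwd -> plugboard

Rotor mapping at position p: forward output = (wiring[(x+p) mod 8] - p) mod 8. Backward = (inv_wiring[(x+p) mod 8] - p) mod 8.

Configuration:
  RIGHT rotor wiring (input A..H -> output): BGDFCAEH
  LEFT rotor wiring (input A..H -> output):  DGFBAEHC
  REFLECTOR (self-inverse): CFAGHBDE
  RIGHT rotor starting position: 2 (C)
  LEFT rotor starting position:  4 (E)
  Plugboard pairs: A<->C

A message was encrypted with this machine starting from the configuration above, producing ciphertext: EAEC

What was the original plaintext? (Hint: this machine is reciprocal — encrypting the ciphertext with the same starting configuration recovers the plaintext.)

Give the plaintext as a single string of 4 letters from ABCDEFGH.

Char 1 ('E'): step: R->3, L=4; E->plug->E->R->E->L->H->refl->E->L'->A->R'->H->plug->H
Char 2 ('A'): step: R->4, L=4; A->plug->C->R->A->L->E->refl->H->L'->E->R'->B->plug->B
Char 3 ('E'): step: R->5, L=4; E->plug->E->R->B->L->A->refl->C->L'->F->R'->H->plug->H
Char 4 ('C'): step: R->6, L=4; C->plug->A->R->G->L->B->refl->F->L'->H->R'->F->plug->F

Answer: HBHF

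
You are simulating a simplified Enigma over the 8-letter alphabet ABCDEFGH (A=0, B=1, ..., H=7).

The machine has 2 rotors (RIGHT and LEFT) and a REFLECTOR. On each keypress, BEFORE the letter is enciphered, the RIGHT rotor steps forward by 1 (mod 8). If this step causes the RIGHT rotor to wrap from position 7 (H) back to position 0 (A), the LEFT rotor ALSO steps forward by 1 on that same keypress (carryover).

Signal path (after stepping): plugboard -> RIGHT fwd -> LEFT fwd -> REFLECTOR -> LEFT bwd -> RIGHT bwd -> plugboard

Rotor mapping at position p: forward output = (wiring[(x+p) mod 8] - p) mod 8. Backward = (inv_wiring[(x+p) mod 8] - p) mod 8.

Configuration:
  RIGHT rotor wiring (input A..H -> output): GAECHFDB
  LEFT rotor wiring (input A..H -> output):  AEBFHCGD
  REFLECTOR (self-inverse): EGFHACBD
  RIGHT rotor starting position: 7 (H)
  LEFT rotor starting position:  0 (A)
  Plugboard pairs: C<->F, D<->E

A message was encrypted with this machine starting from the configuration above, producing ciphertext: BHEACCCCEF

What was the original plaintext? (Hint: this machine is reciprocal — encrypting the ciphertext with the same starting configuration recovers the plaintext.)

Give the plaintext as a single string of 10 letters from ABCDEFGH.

Answer: DEGEAABBDG

Derivation:
Char 1 ('B'): step: R->0, L->1 (L advanced); B->plug->B->R->A->L->D->refl->H->L'->H->R'->E->plug->D
Char 2 ('H'): step: R->1, L=1; H->plug->H->R->F->L->F->refl->C->L'->G->R'->D->plug->E
Char 3 ('E'): step: R->2, L=1; E->plug->D->R->D->L->G->refl->B->L'->E->R'->G->plug->G
Char 4 ('A'): step: R->3, L=1; A->plug->A->R->H->L->H->refl->D->L'->A->R'->D->plug->E
Char 5 ('C'): step: R->4, L=1; C->plug->F->R->E->L->B->refl->G->L'->D->R'->A->plug->A
Char 6 ('C'): step: R->5, L=1; C->plug->F->R->H->L->H->refl->D->L'->A->R'->A->plug->A
Char 7 ('C'): step: R->6, L=1; C->plug->F->R->E->L->B->refl->G->L'->D->R'->B->plug->B
Char 8 ('C'): step: R->7, L=1; C->plug->F->R->A->L->D->refl->H->L'->H->R'->B->plug->B
Char 9 ('E'): step: R->0, L->2 (L advanced); E->plug->D->R->C->L->F->refl->C->L'->H->R'->E->plug->D
Char 10 ('F'): step: R->1, L=2; F->plug->C->R->B->L->D->refl->H->L'->A->R'->G->plug->G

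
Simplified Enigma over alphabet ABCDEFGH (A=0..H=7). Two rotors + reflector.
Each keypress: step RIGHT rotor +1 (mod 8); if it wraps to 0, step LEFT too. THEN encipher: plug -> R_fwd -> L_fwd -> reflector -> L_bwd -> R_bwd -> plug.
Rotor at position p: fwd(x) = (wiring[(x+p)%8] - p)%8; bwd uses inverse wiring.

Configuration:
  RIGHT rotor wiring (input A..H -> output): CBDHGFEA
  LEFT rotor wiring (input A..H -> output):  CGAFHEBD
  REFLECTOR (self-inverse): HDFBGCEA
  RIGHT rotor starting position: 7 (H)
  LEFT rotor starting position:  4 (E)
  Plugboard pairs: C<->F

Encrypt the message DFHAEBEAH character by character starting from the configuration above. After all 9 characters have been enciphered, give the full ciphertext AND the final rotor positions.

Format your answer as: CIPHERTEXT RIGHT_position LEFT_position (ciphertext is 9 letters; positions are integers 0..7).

Char 1 ('D'): step: R->0, L->5 (L advanced); D->plug->D->R->H->L->C->refl->F->L'->D->R'->C->plug->F
Char 2 ('F'): step: R->1, L=5; F->plug->C->R->G->L->A->refl->H->L'->A->R'->A->plug->A
Char 3 ('H'): step: R->2, L=5; H->plug->H->R->H->L->C->refl->F->L'->D->R'->D->plug->D
Char 4 ('A'): step: R->3, L=5; A->plug->A->R->E->L->B->refl->D->L'->F->R'->E->plug->E
Char 5 ('E'): step: R->4, L=5; E->plug->E->R->G->L->A->refl->H->L'->A->R'->C->plug->F
Char 6 ('B'): step: R->5, L=5; B->plug->B->R->H->L->C->refl->F->L'->D->R'->C->plug->F
Char 7 ('E'): step: R->6, L=5; E->plug->E->R->F->L->D->refl->B->L'->E->R'->C->plug->F
Char 8 ('A'): step: R->7, L=5; A->plug->A->R->B->L->E->refl->G->L'->C->R'->C->plug->F
Char 9 ('H'): step: R->0, L->6 (L advanced); H->plug->H->R->A->L->D->refl->B->L'->G->R'->E->plug->E
Final: ciphertext=FADEFFFFE, RIGHT=0, LEFT=6

Answer: FADEFFFFE 0 6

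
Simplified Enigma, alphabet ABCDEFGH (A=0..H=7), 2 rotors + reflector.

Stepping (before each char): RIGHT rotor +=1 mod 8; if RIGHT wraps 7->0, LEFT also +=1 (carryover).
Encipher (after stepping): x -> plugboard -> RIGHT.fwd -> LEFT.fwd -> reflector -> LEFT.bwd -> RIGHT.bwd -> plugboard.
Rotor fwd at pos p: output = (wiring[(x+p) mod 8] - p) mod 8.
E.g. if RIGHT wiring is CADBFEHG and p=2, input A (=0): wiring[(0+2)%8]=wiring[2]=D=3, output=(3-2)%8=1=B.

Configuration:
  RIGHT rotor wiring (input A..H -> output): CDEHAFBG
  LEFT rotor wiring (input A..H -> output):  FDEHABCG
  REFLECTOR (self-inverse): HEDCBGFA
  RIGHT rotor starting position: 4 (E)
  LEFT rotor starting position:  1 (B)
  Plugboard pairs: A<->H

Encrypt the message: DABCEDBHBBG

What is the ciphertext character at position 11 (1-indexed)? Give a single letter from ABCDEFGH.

Char 1 ('D'): step: R->5, L=1; D->plug->D->R->F->L->B->refl->E->L'->H->R'->F->plug->F
Char 2 ('A'): step: R->6, L=1; A->plug->H->R->H->L->E->refl->B->L'->F->R'->D->plug->D
Char 3 ('B'): step: R->7, L=1; B->plug->B->R->D->L->H->refl->A->L'->E->R'->C->plug->C
Char 4 ('C'): step: R->0, L->2 (L advanced); C->plug->C->R->E->L->A->refl->H->L'->D->R'->B->plug->B
Char 5 ('E'): step: R->1, L=2; E->plug->E->R->E->L->A->refl->H->L'->D->R'->B->plug->B
Char 6 ('D'): step: R->2, L=2; D->plug->D->R->D->L->H->refl->A->L'->E->R'->F->plug->F
Char 7 ('B'): step: R->3, L=2; B->plug->B->R->F->L->E->refl->B->L'->H->R'->F->plug->F
Char 8 ('H'): step: R->4, L=2; H->plug->A->R->E->L->A->refl->H->L'->D->R'->H->plug->A
Char 9 ('B'): step: R->5, L=2; B->plug->B->R->E->L->A->refl->H->L'->D->R'->H->plug->A
Char 10 ('B'): step: R->6, L=2; B->plug->B->R->A->L->C->refl->D->L'->G->R'->E->plug->E
Char 11 ('G'): step: R->7, L=2; G->plug->G->R->G->L->D->refl->C->L'->A->R'->E->plug->E

E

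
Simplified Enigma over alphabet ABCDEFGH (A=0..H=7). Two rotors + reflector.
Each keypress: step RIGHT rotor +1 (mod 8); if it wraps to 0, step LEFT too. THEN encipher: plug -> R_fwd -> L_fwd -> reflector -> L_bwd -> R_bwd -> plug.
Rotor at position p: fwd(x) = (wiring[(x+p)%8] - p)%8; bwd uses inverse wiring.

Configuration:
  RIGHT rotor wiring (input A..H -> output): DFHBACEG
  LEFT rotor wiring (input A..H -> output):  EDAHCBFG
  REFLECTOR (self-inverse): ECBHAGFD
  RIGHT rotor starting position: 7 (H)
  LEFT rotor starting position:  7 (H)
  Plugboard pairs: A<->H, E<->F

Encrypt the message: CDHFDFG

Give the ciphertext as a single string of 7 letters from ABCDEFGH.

Char 1 ('C'): step: R->0, L->0 (L advanced); C->plug->C->R->H->L->G->refl->F->L'->G->R'->H->plug->A
Char 2 ('D'): step: R->1, L=0; D->plug->D->R->H->L->G->refl->F->L'->G->R'->B->plug->B
Char 3 ('H'): step: R->2, L=0; H->plug->A->R->F->L->B->refl->C->L'->E->R'->F->plug->E
Char 4 ('F'): step: R->3, L=0; F->plug->E->R->D->L->H->refl->D->L'->B->R'->D->plug->D
Char 5 ('D'): step: R->4, L=0; D->plug->D->R->C->L->A->refl->E->L'->A->R'->C->plug->C
Char 6 ('F'): step: R->5, L=0; F->plug->E->R->A->L->E->refl->A->L'->C->R'->F->plug->E
Char 7 ('G'): step: R->6, L=0; G->plug->G->R->C->L->A->refl->E->L'->A->R'->B->plug->B

Answer: ABEDCEB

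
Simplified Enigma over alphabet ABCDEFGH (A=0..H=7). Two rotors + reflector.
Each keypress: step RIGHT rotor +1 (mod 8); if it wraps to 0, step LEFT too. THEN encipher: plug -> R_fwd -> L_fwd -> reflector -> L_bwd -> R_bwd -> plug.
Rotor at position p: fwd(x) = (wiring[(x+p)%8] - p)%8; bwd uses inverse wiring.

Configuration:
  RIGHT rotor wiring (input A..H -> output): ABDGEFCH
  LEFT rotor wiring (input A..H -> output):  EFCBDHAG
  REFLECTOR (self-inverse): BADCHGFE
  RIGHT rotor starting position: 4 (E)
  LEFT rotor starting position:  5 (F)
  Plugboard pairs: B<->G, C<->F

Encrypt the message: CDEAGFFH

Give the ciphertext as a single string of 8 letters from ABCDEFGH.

Char 1 ('C'): step: R->5, L=5; C->plug->F->R->G->L->E->refl->H->L'->D->R'->D->plug->D
Char 2 ('D'): step: R->6, L=5; D->plug->D->R->D->L->H->refl->E->L'->G->R'->G->plug->B
Char 3 ('E'): step: R->7, L=5; E->plug->E->R->H->L->G->refl->F->L'->F->R'->F->plug->C
Char 4 ('A'): step: R->0, L->6 (L advanced); A->plug->A->R->A->L->C->refl->D->L'->F->R'->F->plug->C
Char 5 ('G'): step: R->1, L=6; G->plug->B->R->C->L->G->refl->F->L'->G->R'->G->plug->B
Char 6 ('F'): step: R->2, L=6; F->plug->C->R->C->L->G->refl->F->L'->G->R'->G->plug->B
Char 7 ('F'): step: R->3, L=6; F->plug->C->R->C->L->G->refl->F->L'->G->R'->G->plug->B
Char 8 ('H'): step: R->4, L=6; H->plug->H->R->C->L->G->refl->F->L'->G->R'->C->plug->F

Answer: DBCCBBBF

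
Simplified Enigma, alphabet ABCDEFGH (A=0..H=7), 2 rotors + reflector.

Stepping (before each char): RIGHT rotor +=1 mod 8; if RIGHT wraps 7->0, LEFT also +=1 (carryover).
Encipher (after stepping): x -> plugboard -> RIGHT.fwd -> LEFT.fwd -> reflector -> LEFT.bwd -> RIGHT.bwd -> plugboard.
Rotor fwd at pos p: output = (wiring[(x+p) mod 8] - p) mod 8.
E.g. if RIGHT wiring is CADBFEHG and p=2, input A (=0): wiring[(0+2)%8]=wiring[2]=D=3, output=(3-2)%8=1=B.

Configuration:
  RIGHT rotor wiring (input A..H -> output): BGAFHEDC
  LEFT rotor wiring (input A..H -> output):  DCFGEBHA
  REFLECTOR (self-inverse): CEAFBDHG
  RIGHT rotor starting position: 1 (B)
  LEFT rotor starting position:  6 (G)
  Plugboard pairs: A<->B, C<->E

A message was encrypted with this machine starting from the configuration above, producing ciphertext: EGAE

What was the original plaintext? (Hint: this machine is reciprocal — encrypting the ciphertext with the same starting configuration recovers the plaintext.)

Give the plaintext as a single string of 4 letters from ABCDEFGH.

Answer: CDBC

Derivation:
Char 1 ('E'): step: R->2, L=6; E->plug->C->R->F->L->A->refl->C->L'->B->R'->E->plug->C
Char 2 ('G'): step: R->3, L=6; G->plug->G->R->D->L->E->refl->B->L'->A->R'->D->plug->D
Char 3 ('A'): step: R->4, L=6; A->plug->B->R->A->L->B->refl->E->L'->D->R'->A->plug->B
Char 4 ('E'): step: R->5, L=6; E->plug->C->R->F->L->A->refl->C->L'->B->R'->E->plug->C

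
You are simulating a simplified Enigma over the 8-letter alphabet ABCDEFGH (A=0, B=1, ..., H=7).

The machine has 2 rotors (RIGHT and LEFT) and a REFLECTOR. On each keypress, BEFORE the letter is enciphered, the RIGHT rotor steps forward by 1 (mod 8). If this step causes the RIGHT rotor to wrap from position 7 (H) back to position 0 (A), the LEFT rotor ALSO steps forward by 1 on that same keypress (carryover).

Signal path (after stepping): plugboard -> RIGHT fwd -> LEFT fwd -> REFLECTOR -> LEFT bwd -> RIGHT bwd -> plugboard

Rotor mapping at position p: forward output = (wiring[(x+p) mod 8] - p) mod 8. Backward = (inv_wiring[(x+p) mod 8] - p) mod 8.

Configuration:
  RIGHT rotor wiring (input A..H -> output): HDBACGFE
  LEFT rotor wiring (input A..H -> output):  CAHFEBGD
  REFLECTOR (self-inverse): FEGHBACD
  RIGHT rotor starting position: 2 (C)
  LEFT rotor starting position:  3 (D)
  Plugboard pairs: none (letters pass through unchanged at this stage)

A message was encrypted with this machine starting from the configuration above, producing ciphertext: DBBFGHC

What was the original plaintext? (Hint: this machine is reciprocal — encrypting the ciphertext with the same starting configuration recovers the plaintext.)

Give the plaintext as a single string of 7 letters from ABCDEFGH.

Char 1 ('D'): step: R->3, L=3; D->plug->D->R->C->L->G->refl->C->L'->A->R'->G->plug->G
Char 2 ('B'): step: R->4, L=3; B->plug->B->R->C->L->G->refl->C->L'->A->R'->D->plug->D
Char 3 ('B'): step: R->5, L=3; B->plug->B->R->A->L->C->refl->G->L'->C->R'->D->plug->D
Char 4 ('F'): step: R->6, L=3; F->plug->F->R->C->L->G->refl->C->L'->A->R'->H->plug->H
Char 5 ('G'): step: R->7, L=3; G->plug->G->R->H->L->E->refl->B->L'->B->R'->E->plug->E
Char 6 ('H'): step: R->0, L->4 (L advanced); H->plug->H->R->E->L->G->refl->C->L'->C->R'->E->plug->E
Char 7 ('C'): step: R->1, L=4; C->plug->C->R->H->L->B->refl->E->L'->F->R'->E->plug->E

Answer: GDDHEEE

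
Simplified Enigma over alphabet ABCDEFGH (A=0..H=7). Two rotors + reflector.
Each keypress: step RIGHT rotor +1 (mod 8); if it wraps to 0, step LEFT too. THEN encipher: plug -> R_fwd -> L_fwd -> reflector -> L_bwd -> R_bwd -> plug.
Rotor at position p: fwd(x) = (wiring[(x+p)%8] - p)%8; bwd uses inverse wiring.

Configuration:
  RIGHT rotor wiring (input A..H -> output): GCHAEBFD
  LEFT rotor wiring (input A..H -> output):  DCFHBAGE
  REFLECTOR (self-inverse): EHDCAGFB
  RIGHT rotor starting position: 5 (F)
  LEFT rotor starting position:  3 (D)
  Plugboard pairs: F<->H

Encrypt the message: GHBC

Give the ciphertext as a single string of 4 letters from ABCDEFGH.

Char 1 ('G'): step: R->6, L=3; G->plug->G->R->G->L->H->refl->B->L'->E->R'->D->plug->D
Char 2 ('H'): step: R->7, L=3; H->plug->F->R->F->L->A->refl->E->L'->A->R'->D->plug->D
Char 3 ('B'): step: R->0, L->4 (L advanced); B->plug->B->R->C->L->C->refl->D->L'->H->R'->C->plug->C
Char 4 ('C'): step: R->1, L=4; C->plug->C->R->H->L->D->refl->C->L'->C->R'->G->plug->G

Answer: DDCG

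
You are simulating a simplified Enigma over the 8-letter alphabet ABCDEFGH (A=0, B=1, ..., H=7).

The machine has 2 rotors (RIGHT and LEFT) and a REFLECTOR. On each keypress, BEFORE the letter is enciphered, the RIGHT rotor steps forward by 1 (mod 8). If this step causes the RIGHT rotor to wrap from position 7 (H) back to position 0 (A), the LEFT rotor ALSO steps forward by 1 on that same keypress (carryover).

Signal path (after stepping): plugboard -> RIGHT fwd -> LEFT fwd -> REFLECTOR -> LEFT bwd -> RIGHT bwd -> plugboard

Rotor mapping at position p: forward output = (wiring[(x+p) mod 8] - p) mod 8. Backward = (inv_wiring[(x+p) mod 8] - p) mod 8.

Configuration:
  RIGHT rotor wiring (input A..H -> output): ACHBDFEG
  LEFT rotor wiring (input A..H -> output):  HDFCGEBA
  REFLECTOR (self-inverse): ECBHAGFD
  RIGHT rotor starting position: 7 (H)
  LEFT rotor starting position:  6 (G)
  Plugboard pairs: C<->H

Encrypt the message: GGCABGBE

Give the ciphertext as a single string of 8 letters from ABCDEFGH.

Char 1 ('G'): step: R->0, L->7 (L advanced); G->plug->G->R->E->L->D->refl->H->L'->F->R'->F->plug->F
Char 2 ('G'): step: R->1, L=7; G->plug->G->R->F->L->H->refl->D->L'->E->R'->E->plug->E
Char 3 ('C'): step: R->2, L=7; C->plug->H->R->A->L->B->refl->C->L'->H->R'->B->plug->B
Char 4 ('A'): step: R->3, L=7; A->plug->A->R->G->L->F->refl->G->L'->D->R'->E->plug->E
Char 5 ('B'): step: R->4, L=7; B->plug->B->R->B->L->A->refl->E->L'->C->R'->D->plug->D
Char 6 ('G'): step: R->5, L=7; G->plug->G->R->E->L->D->refl->H->L'->F->R'->E->plug->E
Char 7 ('B'): step: R->6, L=7; B->plug->B->R->A->L->B->refl->C->L'->H->R'->H->plug->C
Char 8 ('E'): step: R->7, L=7; E->plug->E->R->C->L->E->refl->A->L'->B->R'->B->plug->B

Answer: FEBEDECB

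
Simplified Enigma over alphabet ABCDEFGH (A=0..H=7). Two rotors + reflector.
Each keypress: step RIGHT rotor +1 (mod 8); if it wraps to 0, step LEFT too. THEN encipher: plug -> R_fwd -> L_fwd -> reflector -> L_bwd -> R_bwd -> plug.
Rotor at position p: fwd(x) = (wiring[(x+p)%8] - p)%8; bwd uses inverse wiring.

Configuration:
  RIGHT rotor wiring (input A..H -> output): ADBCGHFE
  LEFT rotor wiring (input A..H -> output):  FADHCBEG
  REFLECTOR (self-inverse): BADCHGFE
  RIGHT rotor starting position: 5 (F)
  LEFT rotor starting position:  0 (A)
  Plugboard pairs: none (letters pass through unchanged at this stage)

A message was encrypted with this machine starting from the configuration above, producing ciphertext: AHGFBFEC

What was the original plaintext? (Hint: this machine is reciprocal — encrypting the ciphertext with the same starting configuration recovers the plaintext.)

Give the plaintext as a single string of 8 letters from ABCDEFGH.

Char 1 ('A'): step: R->6, L=0; A->plug->A->R->H->L->G->refl->F->L'->A->R'->G->plug->G
Char 2 ('H'): step: R->7, L=0; H->plug->H->R->G->L->E->refl->H->L'->D->R'->E->plug->E
Char 3 ('G'): step: R->0, L->1 (L advanced); G->plug->G->R->F->L->D->refl->C->L'->B->R'->C->plug->C
Char 4 ('F'): step: R->1, L=1; F->plug->F->R->E->L->A->refl->B->L'->D->R'->G->plug->G
Char 5 ('B'): step: R->2, L=1; B->plug->B->R->A->L->H->refl->E->L'->H->R'->A->plug->A
Char 6 ('F'): step: R->3, L=1; F->plug->F->R->F->L->D->refl->C->L'->B->R'->E->plug->E
Char 7 ('E'): step: R->4, L=1; E->plug->E->R->E->L->A->refl->B->L'->D->R'->B->plug->B
Char 8 ('C'): step: R->5, L=1; C->plug->C->R->H->L->E->refl->H->L'->A->R'->B->plug->B

Answer: GECGAEBB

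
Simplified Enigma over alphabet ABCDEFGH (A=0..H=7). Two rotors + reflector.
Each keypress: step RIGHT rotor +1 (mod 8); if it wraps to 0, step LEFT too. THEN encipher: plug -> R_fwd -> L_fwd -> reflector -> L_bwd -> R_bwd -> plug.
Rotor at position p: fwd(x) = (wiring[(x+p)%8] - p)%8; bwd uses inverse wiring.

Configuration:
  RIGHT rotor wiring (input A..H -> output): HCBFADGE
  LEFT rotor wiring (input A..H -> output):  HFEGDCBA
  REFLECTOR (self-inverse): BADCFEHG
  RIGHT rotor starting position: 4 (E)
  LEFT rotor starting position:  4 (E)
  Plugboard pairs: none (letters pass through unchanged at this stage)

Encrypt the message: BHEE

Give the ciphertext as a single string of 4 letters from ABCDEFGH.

Answer: GBAC

Derivation:
Char 1 ('B'): step: R->5, L=4; B->plug->B->R->B->L->G->refl->H->L'->A->R'->G->plug->G
Char 2 ('H'): step: R->6, L=4; H->plug->H->R->F->L->B->refl->A->L'->G->R'->B->plug->B
Char 3 ('E'): step: R->7, L=4; E->plug->E->R->G->L->A->refl->B->L'->F->R'->A->plug->A
Char 4 ('E'): step: R->0, L->5 (L advanced); E->plug->E->R->A->L->F->refl->E->L'->B->R'->C->plug->C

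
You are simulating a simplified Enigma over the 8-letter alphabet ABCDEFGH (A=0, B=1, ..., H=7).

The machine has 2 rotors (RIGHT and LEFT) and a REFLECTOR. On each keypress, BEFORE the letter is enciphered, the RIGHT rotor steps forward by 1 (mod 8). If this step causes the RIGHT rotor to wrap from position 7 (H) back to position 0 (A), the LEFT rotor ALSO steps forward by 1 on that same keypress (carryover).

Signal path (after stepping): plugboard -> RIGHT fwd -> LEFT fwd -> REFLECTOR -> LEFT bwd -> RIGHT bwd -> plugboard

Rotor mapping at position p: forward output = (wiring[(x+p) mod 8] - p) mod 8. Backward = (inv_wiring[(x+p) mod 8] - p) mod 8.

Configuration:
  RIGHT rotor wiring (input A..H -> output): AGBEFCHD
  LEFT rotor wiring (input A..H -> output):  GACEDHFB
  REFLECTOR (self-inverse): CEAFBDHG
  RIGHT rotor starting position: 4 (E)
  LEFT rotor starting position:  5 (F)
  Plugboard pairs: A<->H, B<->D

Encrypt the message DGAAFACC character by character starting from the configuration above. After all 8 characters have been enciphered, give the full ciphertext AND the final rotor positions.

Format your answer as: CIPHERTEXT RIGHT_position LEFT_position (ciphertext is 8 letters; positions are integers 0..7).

Char 1 ('D'): step: R->5, L=5; D->plug->B->R->C->L->E->refl->B->L'->D->R'->D->plug->B
Char 2 ('G'): step: R->6, L=5; G->plug->G->R->H->L->G->refl->H->L'->G->R'->F->plug->F
Char 3 ('A'): step: R->7, L=5; A->plug->H->R->A->L->C->refl->A->L'->B->R'->B->plug->D
Char 4 ('A'): step: R->0, L->6 (L advanced); A->plug->H->R->D->L->C->refl->A->L'->C->R'->F->plug->F
Char 5 ('F'): step: R->1, L=6; F->plug->F->R->G->L->F->refl->D->L'->B->R'->E->plug->E
Char 6 ('A'): step: R->2, L=6; A->plug->H->R->E->L->E->refl->B->L'->H->R'->A->plug->H
Char 7 ('C'): step: R->3, L=6; C->plug->C->R->H->L->B->refl->E->L'->E->R'->D->plug->B
Char 8 ('C'): step: R->4, L=6; C->plug->C->R->D->L->C->refl->A->L'->C->R'->F->plug->F
Final: ciphertext=BFDFEHBF, RIGHT=4, LEFT=6

Answer: BFDFEHBF 4 6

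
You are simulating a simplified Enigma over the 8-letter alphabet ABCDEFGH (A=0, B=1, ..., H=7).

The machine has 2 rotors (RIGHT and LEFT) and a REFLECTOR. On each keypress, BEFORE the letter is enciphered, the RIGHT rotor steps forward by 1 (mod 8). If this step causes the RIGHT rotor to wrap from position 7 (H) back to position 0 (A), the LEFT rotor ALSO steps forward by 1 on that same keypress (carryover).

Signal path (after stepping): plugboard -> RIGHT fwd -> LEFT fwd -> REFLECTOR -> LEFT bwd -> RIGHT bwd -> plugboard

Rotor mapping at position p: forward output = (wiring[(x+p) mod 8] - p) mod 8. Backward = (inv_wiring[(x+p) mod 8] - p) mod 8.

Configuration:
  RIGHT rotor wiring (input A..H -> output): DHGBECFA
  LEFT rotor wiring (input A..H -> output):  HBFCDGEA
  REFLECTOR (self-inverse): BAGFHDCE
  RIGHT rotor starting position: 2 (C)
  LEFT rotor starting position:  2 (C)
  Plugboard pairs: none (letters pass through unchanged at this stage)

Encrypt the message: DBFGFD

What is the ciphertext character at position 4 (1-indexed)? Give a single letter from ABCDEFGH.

Char 1 ('D'): step: R->3, L=2; D->plug->D->R->C->L->B->refl->A->L'->B->R'->B->plug->B
Char 2 ('B'): step: R->4, L=2; B->plug->B->R->G->L->F->refl->D->L'->A->R'->A->plug->A
Char 3 ('F'): step: R->5, L=2; F->plug->F->R->B->L->A->refl->B->L'->C->R'->E->plug->E
Char 4 ('G'): step: R->6, L=2; G->plug->G->R->G->L->F->refl->D->L'->A->R'->E->plug->E

E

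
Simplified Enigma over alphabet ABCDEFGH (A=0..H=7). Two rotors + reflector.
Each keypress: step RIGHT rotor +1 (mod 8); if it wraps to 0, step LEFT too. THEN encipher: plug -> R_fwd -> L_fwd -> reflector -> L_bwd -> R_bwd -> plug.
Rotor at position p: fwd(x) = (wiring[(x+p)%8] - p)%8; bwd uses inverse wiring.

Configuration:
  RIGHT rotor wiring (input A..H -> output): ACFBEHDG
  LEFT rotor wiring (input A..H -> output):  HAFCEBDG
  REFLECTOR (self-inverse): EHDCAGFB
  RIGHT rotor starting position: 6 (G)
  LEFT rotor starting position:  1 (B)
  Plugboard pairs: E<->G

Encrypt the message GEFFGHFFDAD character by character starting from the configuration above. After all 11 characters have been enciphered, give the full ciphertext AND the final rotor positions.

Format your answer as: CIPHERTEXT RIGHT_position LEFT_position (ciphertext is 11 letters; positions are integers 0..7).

Answer: EGCACEADADE 1 3

Derivation:
Char 1 ('G'): step: R->7, L=1; G->plug->E->R->C->L->B->refl->H->L'->A->R'->G->plug->E
Char 2 ('E'): step: R->0, L->2 (L advanced); E->plug->G->R->D->L->H->refl->B->L'->E->R'->E->plug->G
Char 3 ('F'): step: R->1, L=2; F->plug->F->R->C->L->C->refl->D->L'->A->R'->C->plug->C
Char 4 ('F'): step: R->2, L=2; F->plug->F->R->E->L->B->refl->H->L'->D->R'->A->plug->A
Char 5 ('G'): step: R->3, L=2; G->plug->E->R->D->L->H->refl->B->L'->E->R'->C->plug->C
Char 6 ('H'): step: R->4, L=2; H->plug->H->R->F->L->E->refl->A->L'->B->R'->G->plug->E
Char 7 ('F'): step: R->5, L=2; F->plug->F->R->A->L->D->refl->C->L'->C->R'->A->plug->A
Char 8 ('F'): step: R->6, L=2; F->plug->F->R->D->L->H->refl->B->L'->E->R'->D->plug->D
Char 9 ('D'): step: R->7, L=2; D->plug->D->R->G->L->F->refl->G->L'->H->R'->A->plug->A
Char 10 ('A'): step: R->0, L->3 (L advanced); A->plug->A->R->A->L->H->refl->B->L'->B->R'->D->plug->D
Char 11 ('D'): step: R->1, L=3; D->plug->D->R->D->L->A->refl->E->L'->F->R'->G->plug->E
Final: ciphertext=EGCACEADADE, RIGHT=1, LEFT=3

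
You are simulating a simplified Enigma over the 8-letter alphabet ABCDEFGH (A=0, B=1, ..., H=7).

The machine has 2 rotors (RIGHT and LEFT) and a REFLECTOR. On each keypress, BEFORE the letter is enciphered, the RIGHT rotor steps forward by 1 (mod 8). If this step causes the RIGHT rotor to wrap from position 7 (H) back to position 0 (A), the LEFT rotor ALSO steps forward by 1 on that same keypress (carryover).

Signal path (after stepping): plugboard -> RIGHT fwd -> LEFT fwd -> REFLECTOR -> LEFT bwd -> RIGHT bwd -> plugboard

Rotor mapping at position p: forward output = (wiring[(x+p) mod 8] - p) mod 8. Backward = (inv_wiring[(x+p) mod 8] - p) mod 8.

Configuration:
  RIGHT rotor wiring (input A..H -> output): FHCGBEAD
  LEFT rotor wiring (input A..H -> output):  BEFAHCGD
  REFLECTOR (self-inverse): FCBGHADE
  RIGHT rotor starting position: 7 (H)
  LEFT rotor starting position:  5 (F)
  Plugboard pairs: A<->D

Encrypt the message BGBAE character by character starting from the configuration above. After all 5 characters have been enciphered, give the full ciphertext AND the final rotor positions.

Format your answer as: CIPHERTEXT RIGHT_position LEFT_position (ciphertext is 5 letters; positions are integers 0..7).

Answer: FECBB 4 6

Derivation:
Char 1 ('B'): step: R->0, L->6 (L advanced); B->plug->B->R->H->L->E->refl->H->L'->E->R'->F->plug->F
Char 2 ('G'): step: R->1, L=6; G->plug->G->R->C->L->D->refl->G->L'->D->R'->E->plug->E
Char 3 ('B'): step: R->2, L=6; B->plug->B->R->E->L->H->refl->E->L'->H->R'->C->plug->C
Char 4 ('A'): step: R->3, L=6; A->plug->D->R->F->L->C->refl->B->L'->G->R'->B->plug->B
Char 5 ('E'): step: R->4, L=6; E->plug->E->R->B->L->F->refl->A->L'->A->R'->B->plug->B
Final: ciphertext=FECBB, RIGHT=4, LEFT=6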